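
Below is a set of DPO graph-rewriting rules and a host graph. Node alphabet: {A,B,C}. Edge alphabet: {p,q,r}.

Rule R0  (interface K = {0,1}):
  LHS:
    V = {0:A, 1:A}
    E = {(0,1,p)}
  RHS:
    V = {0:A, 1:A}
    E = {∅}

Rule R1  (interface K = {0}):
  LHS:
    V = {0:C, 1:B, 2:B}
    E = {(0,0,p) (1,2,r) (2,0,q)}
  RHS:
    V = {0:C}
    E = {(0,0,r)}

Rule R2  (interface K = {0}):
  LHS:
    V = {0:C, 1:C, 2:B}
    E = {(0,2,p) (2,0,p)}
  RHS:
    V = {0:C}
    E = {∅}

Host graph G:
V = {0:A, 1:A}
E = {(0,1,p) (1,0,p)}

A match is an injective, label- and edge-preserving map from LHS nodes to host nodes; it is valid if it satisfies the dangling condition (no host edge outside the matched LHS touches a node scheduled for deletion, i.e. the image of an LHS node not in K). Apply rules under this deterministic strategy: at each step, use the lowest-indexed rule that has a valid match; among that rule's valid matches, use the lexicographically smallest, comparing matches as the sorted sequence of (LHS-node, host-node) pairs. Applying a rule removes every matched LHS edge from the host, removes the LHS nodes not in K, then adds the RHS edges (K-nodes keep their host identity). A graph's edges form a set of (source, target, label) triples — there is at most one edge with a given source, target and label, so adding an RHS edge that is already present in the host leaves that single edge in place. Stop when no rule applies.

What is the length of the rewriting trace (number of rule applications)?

start.  V:2 E:2  edges: 0-p->1 1-p->0
1. fire R0 via {0↦0, 1↦1}  →  V:2 E:1  edges: 1-p->0
2. fire R0 via {0↦1, 1↦0}  →  V:2 E:0  edges: ∅
final graph: no rule applies after step 2

Answer: 2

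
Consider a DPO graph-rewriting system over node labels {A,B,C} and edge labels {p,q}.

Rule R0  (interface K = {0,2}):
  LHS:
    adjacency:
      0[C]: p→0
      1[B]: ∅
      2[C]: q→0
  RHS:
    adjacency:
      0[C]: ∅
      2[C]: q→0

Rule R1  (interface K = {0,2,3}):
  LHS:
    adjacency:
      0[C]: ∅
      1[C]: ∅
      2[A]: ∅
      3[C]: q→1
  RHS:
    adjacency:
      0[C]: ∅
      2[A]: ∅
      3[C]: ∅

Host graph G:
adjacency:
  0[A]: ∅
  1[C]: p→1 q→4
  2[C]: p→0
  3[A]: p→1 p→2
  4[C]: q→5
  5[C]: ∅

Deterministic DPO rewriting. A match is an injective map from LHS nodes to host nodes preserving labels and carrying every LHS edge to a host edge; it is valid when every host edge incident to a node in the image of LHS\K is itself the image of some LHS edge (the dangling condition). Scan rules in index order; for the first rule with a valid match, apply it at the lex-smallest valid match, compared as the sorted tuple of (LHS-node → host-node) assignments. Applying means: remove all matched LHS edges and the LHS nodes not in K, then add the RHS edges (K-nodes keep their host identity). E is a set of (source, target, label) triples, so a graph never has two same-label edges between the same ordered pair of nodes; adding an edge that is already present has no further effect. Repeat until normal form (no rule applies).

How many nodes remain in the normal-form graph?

initial: |V|=6 |E|=6  E = 1-p->1 1-q->4 2-p->0 3-p->1 3-p->2 4-q->5
step 1: apply R1 at {0↦1, 1↦5, 2↦0, 3↦4}  → |V|=5 |E|=5  E = 1-p->1 1-q->4 2-p->0 3-p->1 3-p->2
step 2: apply R1 at {0↦2, 1↦4, 2↦0, 3↦1}  → |V|=4 |E|=4  E = 1-p->1 2-p->0 3-p->1 3-p->2
final graph: no rule applies after step 2
NF nodes: {0:A, 1:C, 2:C, 3:A}

Answer: 4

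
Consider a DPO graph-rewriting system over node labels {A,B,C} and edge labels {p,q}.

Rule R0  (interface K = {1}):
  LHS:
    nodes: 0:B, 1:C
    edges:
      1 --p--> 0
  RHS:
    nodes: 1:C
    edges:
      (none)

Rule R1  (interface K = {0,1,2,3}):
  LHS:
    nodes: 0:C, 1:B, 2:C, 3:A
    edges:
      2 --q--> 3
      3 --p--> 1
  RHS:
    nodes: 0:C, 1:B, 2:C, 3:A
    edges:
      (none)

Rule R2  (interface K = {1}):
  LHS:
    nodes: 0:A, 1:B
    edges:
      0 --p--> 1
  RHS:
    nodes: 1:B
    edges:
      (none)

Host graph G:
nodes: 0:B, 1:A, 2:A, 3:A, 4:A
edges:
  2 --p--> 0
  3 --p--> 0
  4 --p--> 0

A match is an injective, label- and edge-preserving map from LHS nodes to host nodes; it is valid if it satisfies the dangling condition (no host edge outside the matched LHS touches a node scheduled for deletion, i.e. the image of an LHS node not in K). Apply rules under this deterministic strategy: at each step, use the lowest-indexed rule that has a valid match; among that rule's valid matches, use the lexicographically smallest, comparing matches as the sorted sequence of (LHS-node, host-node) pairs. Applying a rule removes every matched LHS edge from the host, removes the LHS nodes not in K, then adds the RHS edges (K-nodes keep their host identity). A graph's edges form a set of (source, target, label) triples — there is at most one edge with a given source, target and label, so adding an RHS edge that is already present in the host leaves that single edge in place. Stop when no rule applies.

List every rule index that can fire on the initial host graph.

R0: no valid match — LHS pattern not found
R1: no valid match — LHS pattern not found
R2: 3 valid matches — {0↦2, 1↦0}, {0↦3, 1↦0}, {0↦4, 1↦0}

Answer: [R2]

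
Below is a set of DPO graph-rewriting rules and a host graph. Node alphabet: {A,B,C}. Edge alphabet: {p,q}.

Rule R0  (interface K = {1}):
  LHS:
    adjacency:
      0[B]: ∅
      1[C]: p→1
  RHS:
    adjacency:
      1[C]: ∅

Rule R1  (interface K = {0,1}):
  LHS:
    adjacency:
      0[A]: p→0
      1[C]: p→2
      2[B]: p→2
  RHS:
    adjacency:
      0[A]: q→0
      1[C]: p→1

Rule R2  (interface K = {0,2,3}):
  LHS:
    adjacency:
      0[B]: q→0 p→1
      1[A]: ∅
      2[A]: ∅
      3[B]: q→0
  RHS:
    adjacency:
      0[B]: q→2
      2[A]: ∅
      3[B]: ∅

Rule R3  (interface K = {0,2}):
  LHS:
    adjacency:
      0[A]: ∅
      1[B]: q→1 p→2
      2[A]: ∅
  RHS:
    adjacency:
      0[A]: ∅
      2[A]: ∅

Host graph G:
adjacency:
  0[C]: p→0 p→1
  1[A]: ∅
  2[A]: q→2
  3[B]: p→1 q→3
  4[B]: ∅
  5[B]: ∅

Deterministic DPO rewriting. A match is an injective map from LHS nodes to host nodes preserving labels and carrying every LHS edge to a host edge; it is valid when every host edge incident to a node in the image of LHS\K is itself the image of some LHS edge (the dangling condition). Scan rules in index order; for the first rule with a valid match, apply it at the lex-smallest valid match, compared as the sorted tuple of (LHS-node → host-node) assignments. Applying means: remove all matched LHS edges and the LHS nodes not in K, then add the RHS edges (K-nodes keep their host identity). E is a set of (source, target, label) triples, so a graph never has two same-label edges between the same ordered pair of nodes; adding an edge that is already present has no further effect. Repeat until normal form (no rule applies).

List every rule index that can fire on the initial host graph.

R0: 2 valid matches — {0↦4, 1↦0}, {0↦5, 1↦0}
R1: no valid match — LHS pattern not found
R2: no valid match — LHS pattern not found
R3: 1 valid match — {0↦2, 1↦3, 2↦1}

Answer: [R0,R3]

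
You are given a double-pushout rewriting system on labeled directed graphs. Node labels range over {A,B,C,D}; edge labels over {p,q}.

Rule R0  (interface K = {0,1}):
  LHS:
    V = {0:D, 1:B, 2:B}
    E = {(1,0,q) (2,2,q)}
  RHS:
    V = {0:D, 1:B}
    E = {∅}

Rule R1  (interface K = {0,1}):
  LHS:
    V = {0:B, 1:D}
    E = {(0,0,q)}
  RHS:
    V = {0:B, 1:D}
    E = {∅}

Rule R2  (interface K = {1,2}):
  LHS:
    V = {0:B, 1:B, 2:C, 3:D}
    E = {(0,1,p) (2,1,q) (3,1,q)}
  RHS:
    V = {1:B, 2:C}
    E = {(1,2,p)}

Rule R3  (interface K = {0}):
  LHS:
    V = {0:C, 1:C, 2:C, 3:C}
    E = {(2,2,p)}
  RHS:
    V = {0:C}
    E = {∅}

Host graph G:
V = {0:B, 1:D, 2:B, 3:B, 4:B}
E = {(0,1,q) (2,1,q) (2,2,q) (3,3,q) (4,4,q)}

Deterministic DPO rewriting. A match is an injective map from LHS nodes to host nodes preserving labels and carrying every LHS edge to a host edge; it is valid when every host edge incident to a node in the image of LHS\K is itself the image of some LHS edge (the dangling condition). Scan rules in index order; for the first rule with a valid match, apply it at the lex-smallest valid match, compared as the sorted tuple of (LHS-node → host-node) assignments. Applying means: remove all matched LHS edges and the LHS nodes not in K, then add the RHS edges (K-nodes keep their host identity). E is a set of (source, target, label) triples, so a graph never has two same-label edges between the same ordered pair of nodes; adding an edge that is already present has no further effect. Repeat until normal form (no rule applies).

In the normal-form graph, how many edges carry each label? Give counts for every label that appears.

initial: |V|=5 |E|=5  E = 0-q->1 2-q->1 2-q->2 3-q->3 4-q->4
step 1: apply R0 at {0↦1, 1↦0, 2↦3}  → |V|=4 |E|=3  E = 2-q->1 2-q->2 4-q->4
step 2: apply R0 at {0↦1, 1↦2, 2↦4}  → |V|=3 |E|=1  E = 2-q->2
step 3: apply R1 at {0↦2, 1↦1}  → |V|=3 |E|=0  E = ∅
normal form: no rule applies after step 3
NF edges: []

Answer: (no edges)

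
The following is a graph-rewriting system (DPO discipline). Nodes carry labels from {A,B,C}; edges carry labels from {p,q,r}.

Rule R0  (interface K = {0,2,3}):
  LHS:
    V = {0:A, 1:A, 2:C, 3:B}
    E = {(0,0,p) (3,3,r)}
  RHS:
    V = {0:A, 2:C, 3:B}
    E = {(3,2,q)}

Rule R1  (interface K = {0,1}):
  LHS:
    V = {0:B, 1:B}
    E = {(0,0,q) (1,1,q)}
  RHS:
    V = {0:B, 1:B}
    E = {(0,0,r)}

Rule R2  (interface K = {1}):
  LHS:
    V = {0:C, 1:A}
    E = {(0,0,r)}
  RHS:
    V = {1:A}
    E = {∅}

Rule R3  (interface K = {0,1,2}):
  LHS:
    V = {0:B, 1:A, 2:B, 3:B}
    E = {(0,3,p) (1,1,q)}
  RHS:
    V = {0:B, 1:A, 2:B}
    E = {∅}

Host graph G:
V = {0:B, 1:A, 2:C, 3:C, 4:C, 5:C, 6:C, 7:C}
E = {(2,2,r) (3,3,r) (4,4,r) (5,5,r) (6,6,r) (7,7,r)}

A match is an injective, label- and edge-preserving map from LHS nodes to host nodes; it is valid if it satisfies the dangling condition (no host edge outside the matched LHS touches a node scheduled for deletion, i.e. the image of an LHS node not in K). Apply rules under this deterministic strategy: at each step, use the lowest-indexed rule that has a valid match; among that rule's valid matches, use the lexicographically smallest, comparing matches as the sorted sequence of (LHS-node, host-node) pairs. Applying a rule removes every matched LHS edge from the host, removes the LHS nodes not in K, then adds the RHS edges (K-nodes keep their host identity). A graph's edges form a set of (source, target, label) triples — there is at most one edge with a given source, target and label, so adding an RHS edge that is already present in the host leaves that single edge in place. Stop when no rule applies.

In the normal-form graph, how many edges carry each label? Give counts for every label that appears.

Answer: (no edges)

Steps:
[0] host  ⇒  8 nodes, 6 edges  {2-r->2 3-r->3 4-r->4 5-r->5 6-r->6 7-r->7}
[1] R2 @ {0↦2, 1↦1}  ⇒  7 nodes, 5 edges  {3-r->3 4-r->4 5-r->5 6-r->6 7-r->7}
[2] R2 @ {0↦3, 1↦1}  ⇒  6 nodes, 4 edges  {4-r->4 5-r->5 6-r->6 7-r->7}
[3] R2 @ {0↦4, 1↦1}  ⇒  5 nodes, 3 edges  {5-r->5 6-r->6 7-r->7}
[4] R2 @ {0↦5, 1↦1}  ⇒  4 nodes, 2 edges  {6-r->6 7-r->7}
[5] R2 @ {0↦6, 1↦1}  ⇒  3 nodes, 1 edges  {7-r->7}
[6] R2 @ {0↦7, 1↦1}  ⇒  2 nodes, 0 edges  {∅}
normal form: no rule applies after step 6
NF edges: []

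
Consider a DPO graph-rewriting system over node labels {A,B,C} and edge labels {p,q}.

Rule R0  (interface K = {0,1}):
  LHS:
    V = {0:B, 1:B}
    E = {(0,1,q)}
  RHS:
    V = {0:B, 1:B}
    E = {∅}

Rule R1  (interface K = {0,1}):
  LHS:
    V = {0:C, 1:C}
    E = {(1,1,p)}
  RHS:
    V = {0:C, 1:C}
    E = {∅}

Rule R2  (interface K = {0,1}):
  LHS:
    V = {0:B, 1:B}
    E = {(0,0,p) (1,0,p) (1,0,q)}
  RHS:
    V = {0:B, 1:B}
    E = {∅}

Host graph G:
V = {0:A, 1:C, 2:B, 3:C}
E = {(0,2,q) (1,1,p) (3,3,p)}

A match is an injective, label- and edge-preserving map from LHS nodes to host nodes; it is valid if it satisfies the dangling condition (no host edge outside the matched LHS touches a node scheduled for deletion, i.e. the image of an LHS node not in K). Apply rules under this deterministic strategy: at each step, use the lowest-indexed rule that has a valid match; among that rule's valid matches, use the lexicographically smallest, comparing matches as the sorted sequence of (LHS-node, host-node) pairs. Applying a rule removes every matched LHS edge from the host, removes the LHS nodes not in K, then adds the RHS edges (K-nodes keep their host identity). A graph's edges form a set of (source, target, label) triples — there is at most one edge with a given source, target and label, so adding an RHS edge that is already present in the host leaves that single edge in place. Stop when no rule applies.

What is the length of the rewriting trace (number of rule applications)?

Answer: 2

Steps:
[0] host  ⇒  4 nodes, 3 edges  {0-q->2 1-p->1 3-p->3}
[1] R1 @ {0↦1, 1↦3}  ⇒  4 nodes, 2 edges  {0-q->2 1-p->1}
[2] R1 @ {0↦3, 1↦1}  ⇒  4 nodes, 1 edges  {0-q->2}
final graph: no rule applies after step 2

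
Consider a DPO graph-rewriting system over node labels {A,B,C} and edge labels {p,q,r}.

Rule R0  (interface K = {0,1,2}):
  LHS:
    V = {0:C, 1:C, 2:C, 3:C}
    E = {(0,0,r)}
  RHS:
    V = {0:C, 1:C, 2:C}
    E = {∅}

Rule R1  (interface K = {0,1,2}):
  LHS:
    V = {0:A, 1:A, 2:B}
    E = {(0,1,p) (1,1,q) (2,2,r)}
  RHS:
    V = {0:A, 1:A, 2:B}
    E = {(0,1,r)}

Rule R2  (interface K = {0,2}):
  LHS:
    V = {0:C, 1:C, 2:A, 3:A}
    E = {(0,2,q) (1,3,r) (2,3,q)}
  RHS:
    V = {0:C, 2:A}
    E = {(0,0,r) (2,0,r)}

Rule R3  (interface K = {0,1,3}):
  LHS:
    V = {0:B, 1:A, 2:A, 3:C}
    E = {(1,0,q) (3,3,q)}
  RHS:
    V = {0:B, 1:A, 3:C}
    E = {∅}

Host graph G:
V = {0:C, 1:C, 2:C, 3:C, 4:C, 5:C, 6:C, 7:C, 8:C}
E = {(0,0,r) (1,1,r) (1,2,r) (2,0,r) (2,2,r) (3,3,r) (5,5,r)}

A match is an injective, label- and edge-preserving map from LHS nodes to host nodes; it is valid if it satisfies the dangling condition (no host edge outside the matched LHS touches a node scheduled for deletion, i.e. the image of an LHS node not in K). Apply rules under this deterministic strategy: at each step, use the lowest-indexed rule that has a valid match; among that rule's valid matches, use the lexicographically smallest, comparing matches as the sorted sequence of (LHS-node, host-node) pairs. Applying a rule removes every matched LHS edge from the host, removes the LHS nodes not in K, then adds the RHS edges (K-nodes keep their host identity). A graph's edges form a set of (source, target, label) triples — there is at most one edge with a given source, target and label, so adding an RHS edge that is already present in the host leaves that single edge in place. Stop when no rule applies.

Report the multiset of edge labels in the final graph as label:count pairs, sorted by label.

start.  V:9 E:7  edges: 0-r->0 1-r->1 1-r->2 2-r->0 2-r->2 3-r->3 5-r->5
1. fire R0 via {0↦0, 1↦1, 2↦2, 3↦4}  →  V:8 E:6  edges: 1-r->1 1-r->2 2-r->0 2-r->2 3-r->3 5-r->5
2. fire R0 via {0↦1, 1↦0, 2↦2, 3↦6}  →  V:7 E:5  edges: 1-r->2 2-r->0 2-r->2 3-r->3 5-r->5
3. fire R0 via {0↦2, 1↦0, 2↦1, 3↦7}  →  V:6 E:4  edges: 1-r->2 2-r->0 3-r->3 5-r->5
4. fire R0 via {0↦3, 1↦0, 2↦1, 3↦8}  →  V:5 E:3  edges: 1-r->2 2-r->0 5-r->5
5. fire R0 via {0↦5, 1↦0, 2↦1, 3↦3}  →  V:4 E:2  edges: 1-r->2 2-r->0
halt: no rule applies after step 5
NF edges: [(1, 2, 'r'), (2, 0, 'r')]

Answer: r:2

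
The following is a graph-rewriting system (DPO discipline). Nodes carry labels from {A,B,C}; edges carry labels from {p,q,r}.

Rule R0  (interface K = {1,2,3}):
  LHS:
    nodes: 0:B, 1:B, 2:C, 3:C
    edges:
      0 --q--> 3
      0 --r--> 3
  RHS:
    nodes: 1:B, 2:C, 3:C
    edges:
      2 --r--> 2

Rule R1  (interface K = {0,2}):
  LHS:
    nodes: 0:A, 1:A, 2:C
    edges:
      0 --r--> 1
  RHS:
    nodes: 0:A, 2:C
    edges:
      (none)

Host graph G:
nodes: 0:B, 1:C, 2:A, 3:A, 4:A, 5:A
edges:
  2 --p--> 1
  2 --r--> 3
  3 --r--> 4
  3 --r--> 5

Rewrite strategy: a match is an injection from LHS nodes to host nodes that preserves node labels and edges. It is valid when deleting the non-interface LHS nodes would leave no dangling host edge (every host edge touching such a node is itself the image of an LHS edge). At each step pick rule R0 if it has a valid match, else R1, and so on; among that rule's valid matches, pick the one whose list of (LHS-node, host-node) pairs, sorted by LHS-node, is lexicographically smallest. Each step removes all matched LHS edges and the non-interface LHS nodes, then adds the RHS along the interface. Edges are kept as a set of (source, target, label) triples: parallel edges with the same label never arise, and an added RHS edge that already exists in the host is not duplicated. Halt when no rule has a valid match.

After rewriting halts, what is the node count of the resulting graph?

Answer: 3

Derivation:
start.  V:6 E:4  edges: 2-p->1 2-r->3 3-r->4 3-r->5
1. fire R1 via {0↦3, 1↦4, 2↦1}  →  V:5 E:3  edges: 2-p->1 2-r->3 3-r->5
2. fire R1 via {0↦3, 1↦5, 2↦1}  →  V:4 E:2  edges: 2-p->1 2-r->3
3. fire R1 via {0↦2, 1↦3, 2↦1}  →  V:3 E:1  edges: 2-p->1
final graph: no rule applies after step 3
NF nodes: {0:B, 1:C, 2:A}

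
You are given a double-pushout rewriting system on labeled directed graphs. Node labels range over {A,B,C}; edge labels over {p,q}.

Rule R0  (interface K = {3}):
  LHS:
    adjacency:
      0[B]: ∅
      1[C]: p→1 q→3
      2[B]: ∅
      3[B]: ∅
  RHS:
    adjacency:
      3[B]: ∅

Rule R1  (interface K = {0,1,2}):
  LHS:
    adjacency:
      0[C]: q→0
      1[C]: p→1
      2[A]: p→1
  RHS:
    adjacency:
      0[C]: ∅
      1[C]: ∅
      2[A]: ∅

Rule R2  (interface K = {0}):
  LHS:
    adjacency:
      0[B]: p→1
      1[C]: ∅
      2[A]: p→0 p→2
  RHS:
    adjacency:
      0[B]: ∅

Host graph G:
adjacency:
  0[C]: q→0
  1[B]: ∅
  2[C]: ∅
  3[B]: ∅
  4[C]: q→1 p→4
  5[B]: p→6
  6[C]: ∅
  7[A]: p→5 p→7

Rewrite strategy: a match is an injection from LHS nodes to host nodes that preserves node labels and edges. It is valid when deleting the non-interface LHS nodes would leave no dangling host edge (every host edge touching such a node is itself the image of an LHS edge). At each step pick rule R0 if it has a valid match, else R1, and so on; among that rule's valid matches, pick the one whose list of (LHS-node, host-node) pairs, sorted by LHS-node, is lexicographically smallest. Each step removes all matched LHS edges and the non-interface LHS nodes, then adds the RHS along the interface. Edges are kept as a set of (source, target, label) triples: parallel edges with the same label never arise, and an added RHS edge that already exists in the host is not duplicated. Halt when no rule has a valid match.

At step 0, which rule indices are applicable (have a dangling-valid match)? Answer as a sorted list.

Answer: [R2]

Rewrite trace:
R0: no valid match — 2 raw matches, all fail dangling condition
R1: no valid match — LHS pattern not found
R2: 1 valid match — {0↦5, 1↦6, 2↦7}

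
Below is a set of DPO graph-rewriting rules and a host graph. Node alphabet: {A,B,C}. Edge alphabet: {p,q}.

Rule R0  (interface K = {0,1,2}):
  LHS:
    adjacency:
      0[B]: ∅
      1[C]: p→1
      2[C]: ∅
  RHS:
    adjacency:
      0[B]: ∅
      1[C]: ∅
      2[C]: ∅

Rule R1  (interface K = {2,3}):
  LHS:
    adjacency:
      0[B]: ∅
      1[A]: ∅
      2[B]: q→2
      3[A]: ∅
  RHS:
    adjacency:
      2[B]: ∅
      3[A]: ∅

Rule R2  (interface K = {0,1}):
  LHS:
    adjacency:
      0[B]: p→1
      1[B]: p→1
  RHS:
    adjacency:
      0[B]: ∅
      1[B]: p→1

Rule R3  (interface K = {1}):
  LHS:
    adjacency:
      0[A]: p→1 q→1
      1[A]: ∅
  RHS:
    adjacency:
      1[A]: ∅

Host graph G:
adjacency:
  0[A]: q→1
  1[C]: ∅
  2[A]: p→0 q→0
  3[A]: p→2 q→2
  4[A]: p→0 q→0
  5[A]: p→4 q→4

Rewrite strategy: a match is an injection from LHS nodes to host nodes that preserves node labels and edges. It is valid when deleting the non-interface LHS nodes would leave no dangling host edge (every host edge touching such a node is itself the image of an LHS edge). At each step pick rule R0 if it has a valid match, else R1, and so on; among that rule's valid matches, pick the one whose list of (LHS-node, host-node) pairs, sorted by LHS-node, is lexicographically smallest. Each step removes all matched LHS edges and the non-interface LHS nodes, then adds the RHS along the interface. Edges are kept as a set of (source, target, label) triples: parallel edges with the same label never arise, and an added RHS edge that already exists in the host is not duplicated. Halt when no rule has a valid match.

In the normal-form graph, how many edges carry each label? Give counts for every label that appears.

Answer: q:1

Derivation:
start.  V:6 E:9  edges: 0-q->1 2-p->0 2-q->0 3-p->2 3-q->2 4-p->0 4-q->0 5-p->4 5-q->4
1. fire R3 via {0↦3, 1↦2}  →  V:5 E:7  edges: 0-q->1 2-p->0 2-q->0 4-p->0 4-q->0 5-p->4 5-q->4
2. fire R3 via {0↦2, 1↦0}  →  V:4 E:5  edges: 0-q->1 4-p->0 4-q->0 5-p->4 5-q->4
3. fire R3 via {0↦5, 1↦4}  →  V:3 E:3  edges: 0-q->1 4-p->0 4-q->0
4. fire R3 via {0↦4, 1↦0}  →  V:2 E:1  edges: 0-q->1
halt: no rule applies after step 4
NF edges: [(0, 1, 'q')]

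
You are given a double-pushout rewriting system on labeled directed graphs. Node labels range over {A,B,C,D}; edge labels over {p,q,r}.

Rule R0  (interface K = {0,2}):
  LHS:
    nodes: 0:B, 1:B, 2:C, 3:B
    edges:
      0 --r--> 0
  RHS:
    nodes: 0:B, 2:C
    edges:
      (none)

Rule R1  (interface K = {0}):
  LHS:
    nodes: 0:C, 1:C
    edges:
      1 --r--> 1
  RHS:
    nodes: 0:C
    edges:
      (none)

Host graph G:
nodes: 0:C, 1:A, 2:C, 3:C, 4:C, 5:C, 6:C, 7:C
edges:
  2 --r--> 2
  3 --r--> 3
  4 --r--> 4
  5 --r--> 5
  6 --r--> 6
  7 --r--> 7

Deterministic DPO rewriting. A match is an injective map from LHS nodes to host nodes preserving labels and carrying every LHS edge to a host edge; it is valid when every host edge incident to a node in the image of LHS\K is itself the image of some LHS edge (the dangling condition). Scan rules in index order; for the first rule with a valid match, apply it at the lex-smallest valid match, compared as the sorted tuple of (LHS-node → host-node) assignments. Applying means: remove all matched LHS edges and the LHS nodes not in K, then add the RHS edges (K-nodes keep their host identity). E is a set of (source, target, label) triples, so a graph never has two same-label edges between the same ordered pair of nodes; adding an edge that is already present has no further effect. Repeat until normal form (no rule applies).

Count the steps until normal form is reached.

Answer: 6

Derivation:
initial: |V|=8 |E|=6  E = 2-r->2 3-r->3 4-r->4 5-r->5 6-r->6 7-r->7
step 1: apply R1 at {0↦0, 1↦2}  → |V|=7 |E|=5  E = 3-r->3 4-r->4 5-r->5 6-r->6 7-r->7
step 2: apply R1 at {0↦0, 1↦3}  → |V|=6 |E|=4  E = 4-r->4 5-r->5 6-r->6 7-r->7
step 3: apply R1 at {0↦0, 1↦4}  → |V|=5 |E|=3  E = 5-r->5 6-r->6 7-r->7
step 4: apply R1 at {0↦0, 1↦5}  → |V|=4 |E|=2  E = 6-r->6 7-r->7
step 5: apply R1 at {0↦0, 1↦6}  → |V|=3 |E|=1  E = 7-r->7
step 6: apply R1 at {0↦0, 1↦7}  → |V|=2 |E|=0  E = ∅
final graph: no rule applies after step 6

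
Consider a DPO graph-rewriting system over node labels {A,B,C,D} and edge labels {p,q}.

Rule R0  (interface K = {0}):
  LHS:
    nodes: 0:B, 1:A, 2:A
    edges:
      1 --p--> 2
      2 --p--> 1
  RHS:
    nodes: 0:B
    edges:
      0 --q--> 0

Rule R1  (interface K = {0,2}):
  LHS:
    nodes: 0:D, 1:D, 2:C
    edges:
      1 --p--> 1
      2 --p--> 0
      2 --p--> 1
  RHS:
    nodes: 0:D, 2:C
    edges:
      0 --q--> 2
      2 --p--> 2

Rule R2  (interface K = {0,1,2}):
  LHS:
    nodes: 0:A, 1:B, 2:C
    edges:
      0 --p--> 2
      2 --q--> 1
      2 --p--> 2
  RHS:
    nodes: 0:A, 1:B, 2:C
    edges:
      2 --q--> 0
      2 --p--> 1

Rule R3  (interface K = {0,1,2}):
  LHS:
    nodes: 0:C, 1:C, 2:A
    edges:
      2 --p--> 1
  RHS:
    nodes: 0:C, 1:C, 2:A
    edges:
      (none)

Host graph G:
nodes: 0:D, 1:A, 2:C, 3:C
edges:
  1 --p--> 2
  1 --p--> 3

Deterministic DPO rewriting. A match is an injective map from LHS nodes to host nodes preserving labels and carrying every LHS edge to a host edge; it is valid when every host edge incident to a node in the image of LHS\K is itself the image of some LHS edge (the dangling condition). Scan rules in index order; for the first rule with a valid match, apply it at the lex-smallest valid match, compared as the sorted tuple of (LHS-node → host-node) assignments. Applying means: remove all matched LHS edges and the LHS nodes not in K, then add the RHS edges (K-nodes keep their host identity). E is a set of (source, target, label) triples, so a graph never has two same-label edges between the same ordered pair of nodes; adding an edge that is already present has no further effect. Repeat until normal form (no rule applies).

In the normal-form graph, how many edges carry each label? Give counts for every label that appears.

start.  V:4 E:2  edges: 1-p->2 1-p->3
1. fire R3 via {0↦2, 1↦3, 2↦1}  →  V:4 E:1  edges: 1-p->2
2. fire R3 via {0↦3, 1↦2, 2↦1}  →  V:4 E:0  edges: ∅
final graph: no rule applies after step 2
NF edges: []

Answer: (no edges)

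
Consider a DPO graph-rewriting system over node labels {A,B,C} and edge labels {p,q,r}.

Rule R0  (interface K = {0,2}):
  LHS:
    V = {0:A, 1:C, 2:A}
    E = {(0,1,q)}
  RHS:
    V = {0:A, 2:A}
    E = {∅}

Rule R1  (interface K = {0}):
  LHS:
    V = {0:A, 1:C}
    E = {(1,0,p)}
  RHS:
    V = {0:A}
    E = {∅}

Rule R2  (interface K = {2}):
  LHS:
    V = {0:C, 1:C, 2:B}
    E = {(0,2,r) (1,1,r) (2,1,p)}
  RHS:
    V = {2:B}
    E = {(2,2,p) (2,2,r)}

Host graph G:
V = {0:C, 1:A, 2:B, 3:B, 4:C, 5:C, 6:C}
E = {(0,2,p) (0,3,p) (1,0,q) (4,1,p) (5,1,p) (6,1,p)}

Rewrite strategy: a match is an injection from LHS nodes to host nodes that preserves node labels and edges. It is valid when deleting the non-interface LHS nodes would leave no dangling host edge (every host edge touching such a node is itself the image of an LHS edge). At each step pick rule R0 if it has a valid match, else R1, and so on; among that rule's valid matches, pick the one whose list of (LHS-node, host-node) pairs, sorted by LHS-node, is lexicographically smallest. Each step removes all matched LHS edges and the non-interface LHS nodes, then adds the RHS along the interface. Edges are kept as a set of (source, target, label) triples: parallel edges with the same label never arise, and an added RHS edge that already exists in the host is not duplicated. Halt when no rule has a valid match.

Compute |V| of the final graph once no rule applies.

[0] host  ⇒  7 nodes, 6 edges  {0-p->2 0-p->3 1-q->0 4-p->1 5-p->1 6-p->1}
[1] R1 @ {0↦1, 1↦4}  ⇒  6 nodes, 5 edges  {0-p->2 0-p->3 1-q->0 5-p->1 6-p->1}
[2] R1 @ {0↦1, 1↦5}  ⇒  5 nodes, 4 edges  {0-p->2 0-p->3 1-q->0 6-p->1}
[3] R1 @ {0↦1, 1↦6}  ⇒  4 nodes, 3 edges  {0-p->2 0-p->3 1-q->0}
final graph: no rule applies after step 3
NF nodes: {0:C, 1:A, 2:B, 3:B}

Answer: 4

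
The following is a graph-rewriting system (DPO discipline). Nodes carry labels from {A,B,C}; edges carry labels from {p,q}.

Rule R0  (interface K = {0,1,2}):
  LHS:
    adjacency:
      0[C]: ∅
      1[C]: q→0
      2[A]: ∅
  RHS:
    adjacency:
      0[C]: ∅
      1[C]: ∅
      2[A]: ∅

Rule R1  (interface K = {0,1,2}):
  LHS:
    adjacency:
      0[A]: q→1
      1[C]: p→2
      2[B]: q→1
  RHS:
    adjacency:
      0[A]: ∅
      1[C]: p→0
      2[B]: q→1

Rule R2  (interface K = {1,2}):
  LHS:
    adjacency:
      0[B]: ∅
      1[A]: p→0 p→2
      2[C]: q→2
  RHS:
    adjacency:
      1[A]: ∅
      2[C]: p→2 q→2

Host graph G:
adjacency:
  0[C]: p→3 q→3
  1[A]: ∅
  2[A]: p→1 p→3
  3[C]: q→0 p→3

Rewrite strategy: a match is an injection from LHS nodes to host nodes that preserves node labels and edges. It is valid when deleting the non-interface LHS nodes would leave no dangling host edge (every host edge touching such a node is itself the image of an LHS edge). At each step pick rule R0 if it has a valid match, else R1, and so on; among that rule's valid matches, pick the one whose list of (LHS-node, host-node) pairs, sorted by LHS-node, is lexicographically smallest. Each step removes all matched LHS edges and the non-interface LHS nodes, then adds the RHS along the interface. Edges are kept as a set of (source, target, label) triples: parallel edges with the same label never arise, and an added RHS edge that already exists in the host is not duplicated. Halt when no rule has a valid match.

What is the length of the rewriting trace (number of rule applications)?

Answer: 2

Rewrite trace:
start.  V:4 E:6  edges: 0-p->3 0-q->3 2-p->1 2-p->3 3-q->0 3-p->3
1. fire R0 via {0↦0, 1↦3, 2↦1}  →  V:4 E:5  edges: 0-p->3 0-q->3 2-p->1 2-p->3 3-p->3
2. fire R0 via {0↦3, 1↦0, 2↦1}  →  V:4 E:4  edges: 0-p->3 2-p->1 2-p->3 3-p->3
final graph: no rule applies after step 2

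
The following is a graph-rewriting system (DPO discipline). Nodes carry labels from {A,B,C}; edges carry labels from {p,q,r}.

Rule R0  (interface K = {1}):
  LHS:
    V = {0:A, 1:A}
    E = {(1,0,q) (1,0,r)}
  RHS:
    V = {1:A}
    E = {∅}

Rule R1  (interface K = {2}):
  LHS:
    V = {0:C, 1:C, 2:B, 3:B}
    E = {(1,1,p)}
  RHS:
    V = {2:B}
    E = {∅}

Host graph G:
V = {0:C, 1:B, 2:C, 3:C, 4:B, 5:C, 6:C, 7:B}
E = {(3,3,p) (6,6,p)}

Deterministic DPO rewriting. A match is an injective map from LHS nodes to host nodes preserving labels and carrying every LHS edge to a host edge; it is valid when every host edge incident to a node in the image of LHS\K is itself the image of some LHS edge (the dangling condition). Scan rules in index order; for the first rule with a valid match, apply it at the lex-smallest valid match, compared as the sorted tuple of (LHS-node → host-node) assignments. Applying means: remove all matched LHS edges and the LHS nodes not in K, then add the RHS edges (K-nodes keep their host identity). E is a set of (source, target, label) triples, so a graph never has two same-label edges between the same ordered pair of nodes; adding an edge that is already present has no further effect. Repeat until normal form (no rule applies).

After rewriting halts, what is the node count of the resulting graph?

Answer: 2

Rewrite trace:
initial: |V|=8 |E|=2  E = 3-p->3 6-p->6
step 1: apply R1 at {0↦0, 1↦3, 2↦1, 3↦4}  → |V|=5 |E|=1  E = 6-p->6
step 2: apply R1 at {0↦2, 1↦6, 2↦1, 3↦7}  → |V|=2 |E|=0  E = ∅
final graph: no rule applies after step 2
NF nodes: {1:B, 5:C}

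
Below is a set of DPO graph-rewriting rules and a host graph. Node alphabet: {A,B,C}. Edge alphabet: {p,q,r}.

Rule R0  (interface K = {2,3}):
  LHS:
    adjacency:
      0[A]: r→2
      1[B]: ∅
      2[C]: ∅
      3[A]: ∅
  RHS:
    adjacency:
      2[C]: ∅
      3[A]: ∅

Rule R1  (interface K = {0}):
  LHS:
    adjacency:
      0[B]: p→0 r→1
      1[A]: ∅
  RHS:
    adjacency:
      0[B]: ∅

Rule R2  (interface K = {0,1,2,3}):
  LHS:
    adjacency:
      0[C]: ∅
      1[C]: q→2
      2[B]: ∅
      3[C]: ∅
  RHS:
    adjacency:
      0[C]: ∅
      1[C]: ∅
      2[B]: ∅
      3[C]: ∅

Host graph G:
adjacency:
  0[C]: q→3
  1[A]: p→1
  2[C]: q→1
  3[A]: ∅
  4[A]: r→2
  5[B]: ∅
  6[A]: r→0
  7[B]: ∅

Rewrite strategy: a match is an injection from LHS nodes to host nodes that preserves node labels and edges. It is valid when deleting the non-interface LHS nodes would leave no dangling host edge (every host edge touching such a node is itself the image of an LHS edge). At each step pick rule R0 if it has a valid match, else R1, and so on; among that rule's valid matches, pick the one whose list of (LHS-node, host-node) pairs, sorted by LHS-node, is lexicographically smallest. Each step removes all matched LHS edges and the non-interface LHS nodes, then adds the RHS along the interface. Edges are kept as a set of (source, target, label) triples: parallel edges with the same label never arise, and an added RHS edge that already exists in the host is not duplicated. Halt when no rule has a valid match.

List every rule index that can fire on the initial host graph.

R0: 12 valid matches — {0↦4, 1↦5, 2↦2, 3↦1}, {0↦4, 1↦5, 2↦2, 3↦3}, {0↦4, 1↦5, 2↦2, 3↦6} (+9 more)
R1: no valid match — LHS pattern not found
R2: no valid match — LHS pattern not found

Answer: [R0]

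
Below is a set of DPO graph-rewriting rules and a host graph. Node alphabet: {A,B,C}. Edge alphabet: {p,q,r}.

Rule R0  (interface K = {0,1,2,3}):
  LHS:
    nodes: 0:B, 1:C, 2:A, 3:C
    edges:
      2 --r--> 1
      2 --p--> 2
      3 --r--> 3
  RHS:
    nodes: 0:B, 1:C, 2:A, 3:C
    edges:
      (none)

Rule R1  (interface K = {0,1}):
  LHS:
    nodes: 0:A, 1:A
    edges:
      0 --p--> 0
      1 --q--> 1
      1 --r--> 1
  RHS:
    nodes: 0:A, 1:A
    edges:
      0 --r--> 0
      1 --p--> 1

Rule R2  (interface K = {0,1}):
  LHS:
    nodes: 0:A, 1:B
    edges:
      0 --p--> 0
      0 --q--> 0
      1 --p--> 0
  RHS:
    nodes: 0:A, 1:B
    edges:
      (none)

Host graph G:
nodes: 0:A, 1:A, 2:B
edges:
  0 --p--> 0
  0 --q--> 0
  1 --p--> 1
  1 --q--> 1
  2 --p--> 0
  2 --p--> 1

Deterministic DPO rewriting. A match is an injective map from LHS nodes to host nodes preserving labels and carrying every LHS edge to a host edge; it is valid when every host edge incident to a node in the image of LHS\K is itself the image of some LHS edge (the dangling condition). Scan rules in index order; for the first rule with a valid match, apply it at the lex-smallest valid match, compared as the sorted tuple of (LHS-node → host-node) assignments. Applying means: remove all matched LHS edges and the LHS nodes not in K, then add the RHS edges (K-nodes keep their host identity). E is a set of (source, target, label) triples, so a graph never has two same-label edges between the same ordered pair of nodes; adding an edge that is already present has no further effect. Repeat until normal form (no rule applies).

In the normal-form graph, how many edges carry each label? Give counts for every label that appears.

initial: |V|=3 |E|=6  E = 0-p->0 0-q->0 1-p->1 1-q->1 2-p->0 2-p->1
step 1: apply R2 at {0↦0, 1↦2}  → |V|=3 |E|=3  E = 1-p->1 1-q->1 2-p->1
step 2: apply R2 at {0↦1, 1↦2}  → |V|=3 |E|=0  E = ∅
final graph: no rule applies after step 2
NF edges: []

Answer: (no edges)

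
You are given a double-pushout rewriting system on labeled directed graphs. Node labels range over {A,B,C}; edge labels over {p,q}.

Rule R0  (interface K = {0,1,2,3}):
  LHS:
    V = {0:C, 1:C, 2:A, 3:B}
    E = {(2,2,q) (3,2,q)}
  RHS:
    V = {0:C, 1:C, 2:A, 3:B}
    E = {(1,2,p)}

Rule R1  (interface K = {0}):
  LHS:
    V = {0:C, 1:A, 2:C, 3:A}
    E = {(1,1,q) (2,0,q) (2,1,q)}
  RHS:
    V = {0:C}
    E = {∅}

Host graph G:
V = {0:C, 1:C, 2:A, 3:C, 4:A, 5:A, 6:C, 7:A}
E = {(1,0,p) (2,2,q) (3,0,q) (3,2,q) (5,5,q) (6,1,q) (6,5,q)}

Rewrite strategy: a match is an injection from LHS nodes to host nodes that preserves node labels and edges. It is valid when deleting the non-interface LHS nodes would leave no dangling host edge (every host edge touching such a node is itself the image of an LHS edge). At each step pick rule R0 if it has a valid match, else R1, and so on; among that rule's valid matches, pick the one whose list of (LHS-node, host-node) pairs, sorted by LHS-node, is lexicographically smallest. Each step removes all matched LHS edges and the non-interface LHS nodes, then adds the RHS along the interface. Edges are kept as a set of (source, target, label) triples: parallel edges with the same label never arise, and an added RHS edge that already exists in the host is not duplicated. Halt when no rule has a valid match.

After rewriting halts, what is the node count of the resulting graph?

Answer: 2

Rewrite trace:
initial: |V|=8 |E|=7  E = 1-p->0 2-q->2 3-q->0 3-q->2 5-q->5 6-q->1 6-q->5
step 1: apply R1 at {0↦0, 1↦2, 2↦3, 3↦4}  → |V|=5 |E|=4  E = 1-p->0 5-q->5 6-q->1 6-q->5
step 2: apply R1 at {0↦1, 1↦5, 2↦6, 3↦7}  → |V|=2 |E|=1  E = 1-p->0
halt: no rule applies after step 2
NF nodes: {0:C, 1:C}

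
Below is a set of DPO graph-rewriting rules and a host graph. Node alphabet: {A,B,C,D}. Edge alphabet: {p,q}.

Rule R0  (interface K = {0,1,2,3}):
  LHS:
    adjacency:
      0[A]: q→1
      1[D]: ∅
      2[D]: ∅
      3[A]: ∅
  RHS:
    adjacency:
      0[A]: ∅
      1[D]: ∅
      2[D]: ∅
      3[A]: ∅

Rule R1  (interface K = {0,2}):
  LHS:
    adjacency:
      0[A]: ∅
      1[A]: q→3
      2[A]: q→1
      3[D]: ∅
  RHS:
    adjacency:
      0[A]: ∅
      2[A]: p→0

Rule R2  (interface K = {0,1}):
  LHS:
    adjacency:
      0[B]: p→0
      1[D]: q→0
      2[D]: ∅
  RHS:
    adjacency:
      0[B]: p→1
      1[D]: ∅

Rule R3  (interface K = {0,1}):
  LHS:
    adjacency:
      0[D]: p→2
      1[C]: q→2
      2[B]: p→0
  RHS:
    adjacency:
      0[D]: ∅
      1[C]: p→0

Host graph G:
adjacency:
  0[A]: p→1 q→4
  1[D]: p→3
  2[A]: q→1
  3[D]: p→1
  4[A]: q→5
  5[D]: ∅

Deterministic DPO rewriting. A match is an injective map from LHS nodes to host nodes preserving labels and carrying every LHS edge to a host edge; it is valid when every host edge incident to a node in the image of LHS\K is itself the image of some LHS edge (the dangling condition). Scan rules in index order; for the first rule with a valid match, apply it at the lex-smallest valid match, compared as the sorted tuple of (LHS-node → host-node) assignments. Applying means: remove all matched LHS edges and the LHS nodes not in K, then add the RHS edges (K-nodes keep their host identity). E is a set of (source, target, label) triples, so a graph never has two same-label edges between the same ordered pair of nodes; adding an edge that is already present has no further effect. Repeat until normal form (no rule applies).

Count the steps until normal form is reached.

[0] host  ⇒  6 nodes, 6 edges  {0-p->1 0-q->4 1-p->3 2-q->1 3-p->1 4-q->5}
[1] R0 @ {0↦2, 1↦1, 2↦3, 3↦0}  ⇒  6 nodes, 5 edges  {0-p->1 0-q->4 1-p->3 3-p->1 4-q->5}
[2] R0 @ {0↦4, 1↦5, 2↦1, 3↦0}  ⇒  6 nodes, 4 edges  {0-p->1 0-q->4 1-p->3 3-p->1}
normal form: no rule applies after step 2

Answer: 2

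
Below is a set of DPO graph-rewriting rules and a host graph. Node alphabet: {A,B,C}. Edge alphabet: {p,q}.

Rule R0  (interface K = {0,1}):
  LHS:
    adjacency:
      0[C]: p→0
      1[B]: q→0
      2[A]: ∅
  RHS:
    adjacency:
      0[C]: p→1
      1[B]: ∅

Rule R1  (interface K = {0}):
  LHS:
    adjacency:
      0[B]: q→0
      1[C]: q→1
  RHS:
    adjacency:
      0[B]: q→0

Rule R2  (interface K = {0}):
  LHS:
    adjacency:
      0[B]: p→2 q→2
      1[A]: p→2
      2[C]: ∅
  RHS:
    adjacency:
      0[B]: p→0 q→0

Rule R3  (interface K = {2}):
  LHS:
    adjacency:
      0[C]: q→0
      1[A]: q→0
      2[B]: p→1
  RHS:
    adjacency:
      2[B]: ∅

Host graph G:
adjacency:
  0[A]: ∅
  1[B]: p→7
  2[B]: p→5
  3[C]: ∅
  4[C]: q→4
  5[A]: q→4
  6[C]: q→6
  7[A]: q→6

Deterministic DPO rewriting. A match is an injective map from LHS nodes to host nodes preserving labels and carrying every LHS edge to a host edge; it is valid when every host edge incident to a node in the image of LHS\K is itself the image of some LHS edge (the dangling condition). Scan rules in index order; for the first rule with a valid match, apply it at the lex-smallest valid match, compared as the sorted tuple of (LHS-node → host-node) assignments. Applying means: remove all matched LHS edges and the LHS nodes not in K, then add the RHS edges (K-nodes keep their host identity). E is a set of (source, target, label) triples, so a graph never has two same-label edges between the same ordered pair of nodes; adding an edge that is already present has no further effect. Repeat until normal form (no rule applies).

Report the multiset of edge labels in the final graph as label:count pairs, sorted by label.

Answer: (no edges)

Steps:
start.  V:8 E:6  edges: 1-p->7 2-p->5 4-q->4 5-q->4 6-q->6 7-q->6
1. fire R3 via {0↦4, 1↦5, 2↦2}  →  V:6 E:3  edges: 1-p->7 6-q->6 7-q->6
2. fire R3 via {0↦6, 1↦7, 2↦1}  →  V:4 E:0  edges: ∅
halt: no rule applies after step 2
NF edges: []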